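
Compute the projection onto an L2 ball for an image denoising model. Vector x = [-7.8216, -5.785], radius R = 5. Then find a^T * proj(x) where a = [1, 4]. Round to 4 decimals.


Step 1: Compute ||x|| (intermediates to 6 decimals).
||x|| = sqrt((-7.8216)^2 + (-5.785)^2) = 9.728497
Step 2: Project.
Since ||x|| > R, scale = R/||x|| = 5/9.728497 = 0.513954, proj(x) = scale * x
proj(x) = [-4.019943, -2.973224]
Step 3: Dot product.
a^T * proj(x) = 1*(-4.019943) + 4*(-2.973224) = -15.9128


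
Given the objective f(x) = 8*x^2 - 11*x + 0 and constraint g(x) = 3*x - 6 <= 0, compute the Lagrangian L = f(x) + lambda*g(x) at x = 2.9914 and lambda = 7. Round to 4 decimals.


Step 1: Evaluate f(x).
f(2.9914) = 8*2.9914^2 - 11*2.9914 + 0 = 38.6824
Step 2: Evaluate g(x).
g(2.9914) = 3*2.9914 - 6 = 2.9742
Step 3: Compute Lagrangian.
L = 38.6824 + 7*2.9742 = 59.5018


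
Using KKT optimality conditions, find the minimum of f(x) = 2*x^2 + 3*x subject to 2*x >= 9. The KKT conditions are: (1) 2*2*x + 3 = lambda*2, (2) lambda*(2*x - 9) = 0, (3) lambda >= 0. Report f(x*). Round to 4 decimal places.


Step 1: Try lambda = 0 (constraint inactive).
x_unc = -3/(2*2) = -0.75
Check: 2*-0.75 = -1.5 < 9 -- violated!
Step 2: Constraint must be active: 2*x = 9
x* = 9/2 = 4.5
lambda = (2*2*4.5 + 3)/2 = 10.5
Step 3: Compute optimal value.
f(x*) = 2*4.5^2 + 3*4.5 = 54.0


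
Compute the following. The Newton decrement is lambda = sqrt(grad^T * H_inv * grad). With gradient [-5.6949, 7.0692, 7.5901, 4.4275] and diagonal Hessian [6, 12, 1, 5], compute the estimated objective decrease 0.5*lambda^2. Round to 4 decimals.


Step 1: H is diagonal, so H^(-1) * g = [-0.9492, 0.5891, 7.5901, 0.8855].
Step 2: g^T H^(-1) g = sum_i g_i^2 / H_ii
  = (-5.6949)^2/6 + (7.0692)^2/12 + (7.5901)^2/1 + (4.4275)^2/5
  = 5.4053 + 4.1645 + 57.6096 + 3.9206 = 71.0999
Step 3: Objective decrease = 0.5 * g^T H^(-1) g = 35.55


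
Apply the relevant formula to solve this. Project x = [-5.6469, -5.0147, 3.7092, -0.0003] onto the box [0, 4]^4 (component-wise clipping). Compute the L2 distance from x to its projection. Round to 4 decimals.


Project each component onto [0, 4].
clip(-5.6469) = 0.0, clip(-5.0147) = 0.0, clip(3.7092) = 3.7092, clip(-0.0003) = 0.0
Projection = [0.0, 0.0, 3.7092, 0.0]
Squared diffs: [31.8875, 25.1472, 0.0, 0.0]
Distance = sqrt(57.0347) = 7.5521


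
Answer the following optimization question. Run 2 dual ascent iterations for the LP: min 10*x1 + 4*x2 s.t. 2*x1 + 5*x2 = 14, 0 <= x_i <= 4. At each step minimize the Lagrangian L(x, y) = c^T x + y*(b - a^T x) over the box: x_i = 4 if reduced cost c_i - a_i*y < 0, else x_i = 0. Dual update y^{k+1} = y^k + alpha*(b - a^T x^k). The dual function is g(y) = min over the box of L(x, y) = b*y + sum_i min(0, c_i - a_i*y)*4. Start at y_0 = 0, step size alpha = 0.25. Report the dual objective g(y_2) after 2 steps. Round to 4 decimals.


Dual ascent for LP: min 10*x1 + 4*x2, 2*x1 + 5*x2 = 14, 0 <= x_i <= 4
Step 1: y^k = 0.0, reduced costs: (10.0, 4.0)
  x^k = (0.0, 0.0), subgradient = b - a^T x = 14.0
  y^{k+1} = 0.0 + 0.25*14.0 = 3.5
Step 2: y^k = 3.5, reduced costs: (3.0, -13.5)
  x^k = (0.0, 4.0), subgradient = b - a^T x = -6.0
  y^{k+1} = 3.5 + 0.25*-6.0 = 2.0
Dual objective at y_2 = 2.0: reduced costs (6.0, -6.0), box minimizer x = (0.0, 4.0)
g(y_2) = b*y + (c1 - a1*y)*x1 + (c2 - a2*y)*x2 = 14*2.0 + 6.0*0.0 + (-6.0)*4.0 = 28.0 + 0.0 - 24.0 = 4.0


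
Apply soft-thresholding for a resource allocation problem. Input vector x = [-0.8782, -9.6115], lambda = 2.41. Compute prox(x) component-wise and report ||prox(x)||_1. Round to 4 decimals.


Soft-thresholding with lambda = 2.41:
prox(-0.8782) = sign(-0.8782)*max(|-0.8782| - 2.41, 0) = 0.0
prox(-9.6115) = sign(-9.6115)*max(|-9.6115| - 2.41, 0) = -7.2015
prox(x) = [0.0, -7.2015]
||prox(x)||_1 = 0.0 + 7.2015 = 7.2015


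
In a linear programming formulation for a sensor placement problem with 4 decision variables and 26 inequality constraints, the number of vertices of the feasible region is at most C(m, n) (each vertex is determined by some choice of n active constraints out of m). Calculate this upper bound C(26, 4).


Each vertex corresponds to some choice of n active constraints out of m, so the number of vertices is at most C(m, n) = m! / (n!(m-n)!).
m = 26, n = 4
Numerator: 26 * 25 * 24 * 23
Denominator: 4! = 24
C(26, 4) = 14950


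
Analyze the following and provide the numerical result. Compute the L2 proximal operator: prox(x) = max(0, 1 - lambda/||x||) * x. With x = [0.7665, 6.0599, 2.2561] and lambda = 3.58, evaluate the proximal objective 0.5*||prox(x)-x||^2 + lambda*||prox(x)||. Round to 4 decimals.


Step 1: Compute ||x||.
||x|| = 6.5115
Step 2: Compute scaling factor.
scale = max(0, 1 - 3.58/6.5115) = 0.4502
Step 3: prox(x) = [0.3451, 2.7282, 1.0157]
||prox(x)|| = 2.9315
Step 4: Proximal objective.
0.5*||prox-x||^2 = 6.4082
lambda*||prox|| = 10.4948
Total = 16.903


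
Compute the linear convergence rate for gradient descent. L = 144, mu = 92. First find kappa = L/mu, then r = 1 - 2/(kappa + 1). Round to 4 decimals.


Step 1: Compute the condition number.
kappa = L/mu = 144/92 = 1.5652
Step 2: Compute the convergence rate.
r = 1 - 2/(kappa + 1) = 1 - 2*mu/(L + mu) = (L - mu)/(L + mu) = 52/236 = 0.2203


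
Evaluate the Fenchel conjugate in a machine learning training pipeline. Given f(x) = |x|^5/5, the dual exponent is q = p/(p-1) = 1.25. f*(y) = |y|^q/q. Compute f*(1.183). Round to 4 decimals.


The conjugate exponent q satisfies 1/p + 1/q = 1.
p = 5, so q = 5/(5 - 1) = 1.25
|y|^q = 1.183^1.25 = 1.2338
f*(1.183) = 1.2338 / 1.25 = 0.987


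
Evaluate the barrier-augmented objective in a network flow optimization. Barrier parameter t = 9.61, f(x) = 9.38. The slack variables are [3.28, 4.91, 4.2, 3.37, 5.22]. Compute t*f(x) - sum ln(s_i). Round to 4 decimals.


Step 1: Compute log-barrier.
ln values: [1.1878, 1.5913, 1.4351, 1.2149, 1.6525]
phi = -(1.1878 + 1.5913 + 1.4351 + 1.2149 + 1.6525) = -7.0816
Step 2: Compute augmented objective.
t*f(x) = 9.61*9.38 = 90.1418
Total = 90.1418 - 7.0816 = 83.0602


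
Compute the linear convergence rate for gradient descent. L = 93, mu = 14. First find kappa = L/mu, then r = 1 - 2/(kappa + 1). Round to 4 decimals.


Step 1: Compute the condition number.
kappa = L/mu = 93/14 = 6.6429
Step 2: Compute the convergence rate.
r = 1 - 2/(kappa + 1) = 1 - 2*mu/(L + mu) = (L - mu)/(L + mu) = 79/107 = 0.7383


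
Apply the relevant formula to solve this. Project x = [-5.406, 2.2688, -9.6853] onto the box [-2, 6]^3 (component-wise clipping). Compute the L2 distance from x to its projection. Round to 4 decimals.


Project each component onto [-2, 6].
clip(-5.406) = -2.0, clip(2.2688) = 2.2688, clip(-9.6853) = -2.0
Projection = [-2.0, 2.2688, -2.0]
Squared diffs: [11.6008, 0.0, 59.0638]
Distance = sqrt(70.6646) = 8.4062


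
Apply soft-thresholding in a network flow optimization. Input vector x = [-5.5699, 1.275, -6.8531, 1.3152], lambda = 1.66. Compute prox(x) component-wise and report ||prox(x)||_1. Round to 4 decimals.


Soft-thresholding with lambda = 1.66:
prox(-5.5699) = sign(-5.5699)*max(|-5.5699| - 1.66, 0) = -3.9099
prox(1.275) = sign(1.275)*max(|1.275| - 1.66, 0) = 0.0
prox(-6.8531) = sign(-6.8531)*max(|-6.8531| - 1.66, 0) = -5.1931
prox(1.3152) = sign(1.3152)*max(|1.3152| - 1.66, 0) = 0.0
prox(x) = [-3.9099, 0.0, -5.1931, 0.0]
||prox(x)||_1 = 3.9099 + 0.0 + 5.1931 + 0.0 = 9.103


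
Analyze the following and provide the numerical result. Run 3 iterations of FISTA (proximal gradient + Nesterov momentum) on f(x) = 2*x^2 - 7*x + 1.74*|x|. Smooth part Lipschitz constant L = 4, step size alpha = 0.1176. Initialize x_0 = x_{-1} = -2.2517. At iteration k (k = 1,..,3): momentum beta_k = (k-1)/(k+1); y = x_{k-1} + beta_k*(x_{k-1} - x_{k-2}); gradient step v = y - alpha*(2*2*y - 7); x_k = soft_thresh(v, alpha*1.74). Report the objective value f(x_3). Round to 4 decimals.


FISTA on f(x) = 2*x^2 - 7*x + 1.74*|x|
L = 4, alpha = 0.1176
Iteration 1: beta = 0.0, y = -2.2517 + 0.0*(-2.2517 + 2.2517) = -2.2517
  grad(y) = -16.0068, v = y - alpha*grad = -0.3693
  prox(v) = soft_thresh(-0.3693, 0.2046) = -0.1647
Iteration 2: beta = 0.3333, y = -0.1647 + 0.3333*(-0.1647 + 2.2517) = 0.531
  grad(y) = -4.876, v = y - alpha*grad = 1.1044
  prox(v) = soft_thresh(1.1044, 0.2046) = 0.8998
Iteration 3: beta = 0.5, y = 0.8998 + 0.5*(0.8998 + 0.1647) = 1.432
  grad(y) = -1.2719, v = y - alpha*grad = 1.5816
  prox(v) = soft_thresh(1.5816, 0.2046) = 1.377
f(x_3) = 2*1.377^2 - 7*1.377 + 1.74*|1.377| = -3.4508


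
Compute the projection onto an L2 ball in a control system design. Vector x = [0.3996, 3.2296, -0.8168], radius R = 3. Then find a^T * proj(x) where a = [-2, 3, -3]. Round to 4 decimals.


Step 1: Compute ||x|| (intermediates to 6 decimals).
||x|| = sqrt(0.3996^2 + 3.2296^2 + (-0.8168)^2) = 3.355169
Step 2: Project.
Since ||x|| > R, scale = R/||x|| = 3/3.355169 = 0.894143, proj(x) = scale * x
proj(x) = [0.3573, 2.887724, -0.730336]
Step 3: Dot product.
a^T * proj(x) = -2*0.3573 + 3*2.887724 - 3*(-0.730336) = 10.1396


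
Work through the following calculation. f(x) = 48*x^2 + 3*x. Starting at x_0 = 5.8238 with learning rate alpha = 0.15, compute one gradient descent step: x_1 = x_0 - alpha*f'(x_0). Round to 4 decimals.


We compute the gradient at x_0 and apply the update.
f'(x) = 96*x + 3
f'(5.8238) = 96*5.8238 + 3 = 562.0848
x_1 = 5.8238 - 0.15*562.0848 = -78.4889


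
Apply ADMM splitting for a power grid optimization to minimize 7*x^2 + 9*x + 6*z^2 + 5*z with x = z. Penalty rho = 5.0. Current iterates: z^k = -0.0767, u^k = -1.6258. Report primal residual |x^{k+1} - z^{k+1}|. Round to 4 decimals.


ADMM iteration with rho = 5.0, z^k = -0.0767, u^k = -1.6258
Step 1: x-update.
Minimize 7*x^2 + 9*x + (5.0/2)*(x + 0.0767 - 1.6258)^2
FOC: (2*7 + 5.0)*x = -9 + 5.0*(-0.0767 + 1.6258)
x^{k+1} = -0.066
Step 2: z-update.
Minimize 6*z^2 + 5*z + (5.0/2)*(-0.066 - z - 1.6258)^2
FOC: (2*6 + 5.0)*z = -5 + 5.0*(-0.066 - 1.6258)
z^{k+1} = -0.7917
Step 3: u-update.
u^{k+1} = -1.6258 - 0.066 + 0.7917 = -0.9001
Step 4: Primal residual = |-0.066 + 0.7917| = 0.7257


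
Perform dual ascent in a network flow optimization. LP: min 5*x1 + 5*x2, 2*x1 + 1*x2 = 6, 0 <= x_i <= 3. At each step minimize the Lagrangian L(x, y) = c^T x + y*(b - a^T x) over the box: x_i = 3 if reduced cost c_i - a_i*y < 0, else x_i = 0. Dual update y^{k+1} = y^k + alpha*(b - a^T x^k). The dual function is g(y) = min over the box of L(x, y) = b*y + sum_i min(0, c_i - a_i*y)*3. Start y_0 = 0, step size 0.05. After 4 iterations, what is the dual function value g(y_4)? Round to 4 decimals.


Dual ascent for LP: min 5*x1 + 5*x2, 2*x1 + 1*x2 = 6, 0 <= x_i <= 3
Step 1: y^k = 0.0, reduced costs: (5.0, 5.0)
  x^k = (0.0, 0.0), subgradient = b - a^T x = 6.0
  y^{k+1} = 0.0 + 0.05*6.0 = 0.3
Step 2: y^k = 0.3, reduced costs: (4.4, 4.7)
  x^k = (0.0, 0.0), subgradient = b - a^T x = 6.0
  y^{k+1} = 0.3 + 0.05*6.0 = 0.6
Step 3: y^k = 0.6, reduced costs: (3.8, 4.4)
  x^k = (0.0, 0.0), subgradient = b - a^T x = 6.0
  y^{k+1} = 0.6 + 0.05*6.0 = 0.9
Step 4: y^k = 0.9, reduced costs: (3.2, 4.1)
  x^k = (0.0, 0.0), subgradient = b - a^T x = 6.0
  y^{k+1} = 0.9 + 0.05*6.0 = 1.2
Dual objective at y_4 = 1.2: reduced costs (2.6, 3.8), box minimizer x = (0.0, 0.0)
g(y_4) = b*y + (c1 - a1*y)*x1 + (c2 - a2*y)*x2 = 6*1.2 + 2.6*0.0 + 3.8*0.0 = 7.2 + 0.0 + 0.0 = 7.2


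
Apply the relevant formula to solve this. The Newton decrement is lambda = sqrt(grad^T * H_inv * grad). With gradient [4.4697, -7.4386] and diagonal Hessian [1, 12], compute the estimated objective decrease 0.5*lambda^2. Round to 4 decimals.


Step 1: H is diagonal, so H^(-1) * g = [4.4697, -0.6199].
Step 2: g^T H^(-1) g = sum_i g_i^2 / H_ii
  = (4.4697)^2/1 + (-7.4386)^2/12
  = 19.9782 + 4.6111 = 24.5893
Step 3: Objective decrease = 0.5 * g^T H^(-1) g = 12.2946


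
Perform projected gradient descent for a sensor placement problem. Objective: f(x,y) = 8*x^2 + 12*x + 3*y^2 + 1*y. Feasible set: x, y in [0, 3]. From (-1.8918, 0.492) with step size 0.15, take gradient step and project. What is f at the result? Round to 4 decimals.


Step 1: Compute gradient at (-1.8918, 0.492).
grad_x = 2*8*-1.8918 + 12 = -18.2688
grad_y = 2*3*0.492 + 1 = 3.952
Step 2: Gradient step.
x_raw = -1.8918 - 0.15*-18.2688 = 0.8485
y_raw = 0.492 - 0.15*3.952 = -0.1008
Step 3: Project onto [0, 3].
x_proj = clip(0.8485) = 0.8485
y_proj = clip(-0.1008) = 0.0
Step 4: Evaluate f.
f(0.8485, 0.0) = 15.9421


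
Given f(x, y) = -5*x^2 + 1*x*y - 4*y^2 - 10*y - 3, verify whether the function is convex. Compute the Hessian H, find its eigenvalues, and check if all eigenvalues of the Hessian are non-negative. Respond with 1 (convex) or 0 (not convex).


The Hessian of f(x,y) = -5*x^2 + 1*x*y - 4*y^2 - 10*y - 3 is:
H = [[-10, 1], [1, -8]]
Trace = -10 - 8 = -18
Determinant = -10*-8 - (1)^2 = 79
Discriminant = (-18)^2 - 4*79 = 8.0
Eigenvalues: lambda_1 = -10.4142, lambda_2 = -7.5858
The function is not convex.

0


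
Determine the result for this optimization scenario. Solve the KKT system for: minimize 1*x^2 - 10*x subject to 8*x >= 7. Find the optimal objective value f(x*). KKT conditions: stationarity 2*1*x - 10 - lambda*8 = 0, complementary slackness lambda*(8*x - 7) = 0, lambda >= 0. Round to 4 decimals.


Step 1: Try lambda = 0 (constraint inactive).
Stationarity: 2*1*x - 10 = 0
x* = 10/(2*1) = 5.0
Check constraint: 8*5.0 = 40.0 >= 7 -- satisfied.
Step 2: Compute optimal value.
f(x*) = 1*5.0^2 - 10*5.0 = -25.0


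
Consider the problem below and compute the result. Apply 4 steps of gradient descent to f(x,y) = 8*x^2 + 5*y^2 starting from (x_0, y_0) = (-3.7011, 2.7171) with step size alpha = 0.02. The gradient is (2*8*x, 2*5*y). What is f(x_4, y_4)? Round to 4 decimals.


Gradient descent on f(x,y) = 8*x^2 + 5*y^2.
Starting point: (-3.7011, 2.7171), alpha = 0.02
Step 1: grad_x = 2*8*-3.7011 = -59.2176, grad_y = 2*5*2.7171 = 27.171
  x_1 = -3.7011 - 0.02*-59.2176 = -2.5167
  y_1 = 2.7171 - 0.02*27.171 = 2.1737
Step 2: grad_x = 2*8*-2.5167 = -40.268, grad_y = 2*5*2.1737 = 21.7368
  x_2 = -2.5167 - 0.02*-40.268 = -1.7114
  y_2 = 2.1737 - 0.02*21.7368 = 1.7389
Step 3: grad_x = 2*8*-1.7114 = -27.3822, grad_y = 2*5*1.7389 = 17.3894
  x_3 = -1.7114 - 0.02*-27.3822 = -1.1637
  y_3 = 1.7389 - 0.02*17.3894 = 1.3912
Step 4: grad_x = 2*8*-1.1637 = -18.6199, grad_y = 2*5*1.3912 = 13.9116
  x_4 = -1.1637 - 0.02*-18.6199 = -0.7913
  y_4 = 1.3912 - 0.02*13.9116 = 1.1129
f(-0.7913, 1.1129) = 8*(-0.7913)^2 + 5*1.1129^2 = 11.2028


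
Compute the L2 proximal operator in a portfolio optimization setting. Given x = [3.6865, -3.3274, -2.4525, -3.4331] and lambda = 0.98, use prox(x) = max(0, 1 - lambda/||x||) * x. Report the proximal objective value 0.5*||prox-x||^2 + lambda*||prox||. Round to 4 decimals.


Step 1: Compute ||x||.
||x|| = 6.5163
Step 2: Compute scaling factor.
scale = max(0, 1 - 0.98/6.5163) = 0.8496
Step 3: prox(x) = [3.1321, -2.827, -2.0837, -2.9168]
||prox(x)|| = 5.5363
Step 4: Proximal objective.
0.5*||prox-x||^2 = 0.4802
lambda*||prox|| = 5.4256
Total = 5.9058


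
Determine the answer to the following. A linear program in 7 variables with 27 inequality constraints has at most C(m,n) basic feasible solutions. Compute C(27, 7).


Each vertex corresponds to some choice of n active constraints out of m, so the number of vertices is at most C(m, n) = m! / (n!(m-n)!).
m = 27, n = 7
Numerator: 27 * 26 * 25 * 24 * 23 * 22 * 21
Denominator: 7! = 5040
C(27, 7) = 888030


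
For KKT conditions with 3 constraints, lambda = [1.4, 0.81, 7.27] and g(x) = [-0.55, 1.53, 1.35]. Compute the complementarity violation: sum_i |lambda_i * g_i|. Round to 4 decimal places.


KKT complementary slackness check:
lambda_1 * g_1 = 1.4 * -0.55 = -0.77
lambda_2 * g_2 = 0.81 * 1.53 = 1.2393
lambda_3 * g_3 = 7.27 * 1.35 = 9.8145
Total violation = 0.77 + 1.2393 + 9.8145 = 11.8238


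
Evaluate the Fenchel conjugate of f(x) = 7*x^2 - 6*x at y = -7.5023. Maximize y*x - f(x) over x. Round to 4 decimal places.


f*(y) = sup_x {y*x - a*x^2 - b*x} = sup_x {(y-b)*x - a*x^2}
FOC: (y - b) - 2a*x = 0 => x* = (y - b)/(2a)
x* = (-7.5023 + 6)/(2*7) = -0.1073
f*(-7.5023) = (y-b)^2/(4a) = (-7.5023 + 6)^2/(4*7)
= 2.2569/28 = 0.0806


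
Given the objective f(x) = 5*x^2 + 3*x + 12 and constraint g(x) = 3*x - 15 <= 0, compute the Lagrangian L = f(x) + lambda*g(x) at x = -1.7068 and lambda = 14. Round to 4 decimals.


Step 1: Evaluate f(x).
f(-1.7068) = 5*(-1.7068)^2 + 3*(-1.7068) + 12 = 21.4454
Step 2: Evaluate g(x).
g(-1.7068) = 3*-1.7068 - 15 = -20.1204
Step 3: Compute Lagrangian.
L = 21.4454 + 14*-20.1204 = -260.2402


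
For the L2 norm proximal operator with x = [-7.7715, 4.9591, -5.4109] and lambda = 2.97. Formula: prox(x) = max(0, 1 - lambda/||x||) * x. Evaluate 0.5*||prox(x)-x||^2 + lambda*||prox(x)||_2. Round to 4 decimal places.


Step 1: Compute ||x||.
||x|| = 10.6896
Step 2: Compute scaling factor.
scale = max(0, 1 - 2.97/10.6896) = 0.7222
Step 3: prox(x) = [-5.6123, 3.5813, -3.9075]
||prox(x)|| = 7.7196
Step 4: Proximal objective.
0.5*||prox-x||^2 = 4.4105
lambda*||prox|| = 22.9272
Total = 27.3375


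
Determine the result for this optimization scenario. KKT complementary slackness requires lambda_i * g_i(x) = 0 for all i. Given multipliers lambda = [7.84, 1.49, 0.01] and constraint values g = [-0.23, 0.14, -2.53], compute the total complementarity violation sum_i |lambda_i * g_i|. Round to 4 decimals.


KKT complementary slackness check:
lambda_1 * g_1 = 7.84 * -0.23 = -1.8032
lambda_2 * g_2 = 1.49 * 0.14 = 0.2086
lambda_3 * g_3 = 0.01 * -2.53 = -0.0253
Total violation = 1.8032 + 0.2086 + 0.0253 = 2.0371


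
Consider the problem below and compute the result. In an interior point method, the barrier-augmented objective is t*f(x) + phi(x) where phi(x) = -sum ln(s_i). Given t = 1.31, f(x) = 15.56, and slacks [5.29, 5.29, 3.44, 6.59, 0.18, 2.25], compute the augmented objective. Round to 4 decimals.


Step 1: Compute log-barrier.
ln values: [1.6658, 1.6658, 1.2355, 1.8856, -1.7148, 0.8109]
phi = -(1.6658 + 1.6658 + 1.2355 + 1.8856 - 1.7148 + 0.8109) = -5.5488
Step 2: Compute augmented objective.
t*f(x) = 1.31*15.56 = 20.3836
Total = 20.3836 - 5.5488 = 14.8348


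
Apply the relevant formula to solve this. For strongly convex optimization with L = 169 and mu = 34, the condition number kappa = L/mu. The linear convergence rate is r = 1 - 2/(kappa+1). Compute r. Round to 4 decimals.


Step 1: Compute the condition number.
kappa = L/mu = 169/34 = 4.9706
Step 2: Compute the convergence rate.
r = 1 - 2/(kappa + 1) = 1 - 2*mu/(L + mu) = (L - mu)/(L + mu) = 135/203 = 0.665


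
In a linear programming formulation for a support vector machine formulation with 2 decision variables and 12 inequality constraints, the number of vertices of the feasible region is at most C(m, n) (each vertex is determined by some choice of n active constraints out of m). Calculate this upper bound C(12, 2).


Each vertex corresponds to some choice of n active constraints out of m, so the number of vertices is at most C(m, n) = m! / (n!(m-n)!).
m = 12, n = 2
Numerator: 12 * 11
Denominator: 2! = 2
C(12, 2) = 66


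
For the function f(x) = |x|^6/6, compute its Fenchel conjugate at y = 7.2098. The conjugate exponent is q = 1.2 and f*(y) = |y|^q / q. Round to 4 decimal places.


The conjugate exponent q satisfies 1/p + 1/q = 1.
p = 6, so q = 6/(6 - 1) = 1.2
|y|^q = 7.2098^1.2 = 10.7031
f*(7.2098) = 10.7031 / 1.2 = 8.9192


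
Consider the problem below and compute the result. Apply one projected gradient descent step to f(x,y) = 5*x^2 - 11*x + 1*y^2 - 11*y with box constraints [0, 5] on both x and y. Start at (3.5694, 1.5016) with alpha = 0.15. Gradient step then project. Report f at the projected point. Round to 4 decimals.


Step 1: Compute gradient at (3.5694, 1.5016).
grad_x = 2*5*3.5694 - 11 = 24.694
grad_y = 2*1*1.5016 - 11 = -7.9968
Step 2: Gradient step.
x_raw = 3.5694 - 0.15*24.694 = -0.1347
y_raw = 1.5016 - 0.15*-7.9968 = 2.7011
Step 3: Project onto [0, 5].
x_proj = clip(-0.1347) = 0.0
y_proj = clip(2.7011) = 2.7011
Step 4: Evaluate f.
f(0.0, 2.7011) = -22.4163


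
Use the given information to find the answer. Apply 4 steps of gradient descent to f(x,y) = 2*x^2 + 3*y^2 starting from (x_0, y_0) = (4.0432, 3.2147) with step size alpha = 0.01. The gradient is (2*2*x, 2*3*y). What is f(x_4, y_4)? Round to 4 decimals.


Gradient descent on f(x,y) = 2*x^2 + 3*y^2.
Starting point: (4.0432, 3.2147), alpha = 0.01
Step 1: grad_x = 2*2*4.0432 = 16.1728, grad_y = 2*3*3.2147 = 19.2882
  x_1 = 4.0432 - 0.01*16.1728 = 3.8815
  y_1 = 3.2147 - 0.01*19.2882 = 3.0218
Step 2: grad_x = 2*2*3.8815 = 15.5259, grad_y = 2*3*3.0218 = 18.1309
  x_2 = 3.8815 - 0.01*15.5259 = 3.7262
  y_2 = 3.0218 - 0.01*18.1309 = 2.8405
Step 3: grad_x = 2*2*3.7262 = 14.9049, grad_y = 2*3*2.8405 = 17.0431
  x_3 = 3.7262 - 0.01*14.9049 = 3.5772
  y_3 = 2.8405 - 0.01*17.0431 = 2.6701
Step 4: grad_x = 2*2*3.5772 = 14.3087, grad_y = 2*3*2.6701 = 16.0205
  x_4 = 3.5772 - 0.01*14.3087 = 3.4341
  y_4 = 2.6701 - 0.01*16.0205 = 2.5099
f(3.4341, 2.5099) = 2*3.4341^2 + 3*2.5099^2 = 42.4842


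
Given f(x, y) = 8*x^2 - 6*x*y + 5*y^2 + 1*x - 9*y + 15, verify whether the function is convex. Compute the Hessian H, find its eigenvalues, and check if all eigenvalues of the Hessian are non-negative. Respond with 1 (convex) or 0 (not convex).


The Hessian of f(x,y) = 8*x^2 - 6*x*y + 5*y^2 + 1*x - 9*y + 15 is:
H = [[16, -6], [-6, 10]]
Trace = 16 + 10 = 26
Determinant = 16*10 - (-6)^2 = 124
Discriminant = (26)^2 - 4*124 = 180.0
Eigenvalues: lambda_1 = 6.2918, lambda_2 = 19.7082
The function is convex.

1


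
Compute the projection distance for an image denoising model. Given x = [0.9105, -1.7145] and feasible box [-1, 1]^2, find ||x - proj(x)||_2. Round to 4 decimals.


Project each component onto [-1, 1].
clip(0.9105) = 0.9105, clip(-1.7145) = -1.0
Projection = [0.9105, -1.0]
Squared diffs: [0.0, 0.5105]
Distance = sqrt(0.5105) = 0.7145


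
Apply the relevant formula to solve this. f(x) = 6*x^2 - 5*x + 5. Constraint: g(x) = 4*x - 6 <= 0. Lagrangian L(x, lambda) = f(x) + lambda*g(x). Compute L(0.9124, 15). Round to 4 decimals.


Step 1: Evaluate f(x).
f(0.9124) = 6*0.9124^2 - 5*0.9124 + 5 = 5.4328
Step 2: Evaluate g(x).
g(0.9124) = 4*0.9124 - 6 = -2.3504
Step 3: Compute Lagrangian.
L = 5.4328 + 15*-2.3504 = -29.8232


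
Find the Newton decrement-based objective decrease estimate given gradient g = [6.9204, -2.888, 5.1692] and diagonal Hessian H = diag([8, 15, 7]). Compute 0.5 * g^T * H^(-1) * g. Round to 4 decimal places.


Step 1: H is diagonal, so H^(-1) * g = [0.8651, -0.1925, 0.7385].
Step 2: g^T H^(-1) g = sum_i g_i^2 / H_ii
  = (6.9204)^2/8 + (-2.888)^2/15 + (5.1692)^2/7
  = 5.9865 + 0.556 + 3.8172 = 10.3598
Step 3: Objective decrease = 0.5 * g^T H^(-1) g = 5.1799


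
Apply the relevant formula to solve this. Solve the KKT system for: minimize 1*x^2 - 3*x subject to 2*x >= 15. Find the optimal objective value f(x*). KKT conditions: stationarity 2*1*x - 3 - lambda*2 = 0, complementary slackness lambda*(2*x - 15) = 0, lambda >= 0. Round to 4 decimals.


Step 1: Try lambda = 0 (constraint inactive).
x_unc = 3/(2*1) = 1.5
Check: 2*1.5 = 3.0 < 15 -- violated!
Step 2: Constraint must be active: 2*x = 15
x* = 15/2 = 7.5
lambda = (2*1*7.5 - 3)/2 = 6.0
Step 3: Compute optimal value.
f(x*) = 1*7.5^2 - 3*7.5 = 33.75


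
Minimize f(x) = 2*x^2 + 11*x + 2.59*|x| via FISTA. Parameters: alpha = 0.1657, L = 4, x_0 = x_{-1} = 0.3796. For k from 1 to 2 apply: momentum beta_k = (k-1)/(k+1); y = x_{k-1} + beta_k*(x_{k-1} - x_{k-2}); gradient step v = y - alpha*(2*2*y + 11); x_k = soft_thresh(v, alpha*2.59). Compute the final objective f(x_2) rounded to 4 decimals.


FISTA on f(x) = 2*x^2 + 11*x + 2.59*|x|
L = 4, alpha = 0.1657
Iteration 1: beta = 0.0, y = 0.3796 + 0.0*(0.3796 - 0.3796) = 0.3796
  grad(y) = 12.5184, v = y - alpha*grad = -1.6947
  prox(v) = soft_thresh(-1.6947, 0.4292) = -1.2655
Iteration 2: beta = 0.3333, y = -1.2655 + 0.3333*(-1.2655 - 0.3796) = -1.8139
  grad(y) = 3.7443, v = y - alpha*grad = -2.4344
  prox(v) = soft_thresh(-2.4344, 0.4292) = -2.0052
f(x_2) = 2*(-2.0052)^2 + 11*(-2.0052) + 2.59*|-2.0052| = -8.8221


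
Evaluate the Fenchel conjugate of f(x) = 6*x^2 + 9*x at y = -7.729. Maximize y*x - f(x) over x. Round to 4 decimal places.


f*(y) = sup_x {y*x - a*x^2 - b*x} = sup_x {(y-b)*x - a*x^2}
FOC: (y - b) - 2a*x = 0 => x* = (y - b)/(2a)
x* = (-7.729 - 9)/(2*6) = -1.3941
f*(-7.729) = (y-b)^2/(4a) = (-7.729 - 9)^2/(4*6)
= 279.8594/24 = 11.6608


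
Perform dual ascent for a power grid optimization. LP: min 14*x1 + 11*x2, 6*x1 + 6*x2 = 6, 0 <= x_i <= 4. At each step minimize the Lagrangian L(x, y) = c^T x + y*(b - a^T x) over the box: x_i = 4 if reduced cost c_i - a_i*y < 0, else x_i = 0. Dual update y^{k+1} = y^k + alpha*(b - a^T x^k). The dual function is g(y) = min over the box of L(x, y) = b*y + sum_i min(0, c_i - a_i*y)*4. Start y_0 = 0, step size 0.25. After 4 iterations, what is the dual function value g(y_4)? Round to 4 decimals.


Dual ascent for LP: min 14*x1 + 11*x2, 6*x1 + 6*x2 = 6, 0 <= x_i <= 4
Step 1: y^k = 0.0, reduced costs: (14.0, 11.0)
  x^k = (0.0, 0.0), subgradient = b - a^T x = 6.0
  y^{k+1} = 0.0 + 0.25*6.0 = 1.5
Step 2: y^k = 1.5, reduced costs: (5.0, 2.0)
  x^k = (0.0, 0.0), subgradient = b - a^T x = 6.0
  y^{k+1} = 1.5 + 0.25*6.0 = 3.0
Step 3: y^k = 3.0, reduced costs: (-4.0, -7.0)
  x^k = (4.0, 4.0), subgradient = b - a^T x = -42.0
  y^{k+1} = 3.0 + 0.25*-42.0 = -7.5
Step 4: y^k = -7.5, reduced costs: (59.0, 56.0)
  x^k = (0.0, 0.0), subgradient = b - a^T x = 6.0
  y^{k+1} = -7.5 + 0.25*6.0 = -6.0
Dual objective at y_4 = -6.0: reduced costs (50.0, 47.0), box minimizer x = (0.0, 0.0)
g(y_4) = b*y + (c1 - a1*y)*x1 + (c2 - a2*y)*x2 = 6*(-6.0) + 50.0*0.0 + 47.0*0.0 = -36.0 + 0.0 + 0.0 = -36.0


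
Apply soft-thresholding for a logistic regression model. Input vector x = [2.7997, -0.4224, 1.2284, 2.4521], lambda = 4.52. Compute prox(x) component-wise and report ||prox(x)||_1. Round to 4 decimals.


Soft-thresholding with lambda = 4.52:
prox(2.7997) = sign(2.7997)*max(|2.7997| - 4.52, 0) = 0.0
prox(-0.4224) = sign(-0.4224)*max(|-0.4224| - 4.52, 0) = 0.0
prox(1.2284) = sign(1.2284)*max(|1.2284| - 4.52, 0) = 0.0
prox(2.4521) = sign(2.4521)*max(|2.4521| - 4.52, 0) = 0.0
prox(x) = [0.0, 0.0, 0.0, 0.0]
||prox(x)||_1 = 0.0 + 0.0 + 0.0 + 0.0 = 0.0


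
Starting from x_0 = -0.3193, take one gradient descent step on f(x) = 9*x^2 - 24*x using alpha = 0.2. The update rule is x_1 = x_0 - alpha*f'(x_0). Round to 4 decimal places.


We compute the gradient at x_0 and apply the update.
f'(x) = 18*x - 24
f'(-0.3193) = 18*-0.3193 - 24 = -29.7474
x_1 = -0.3193 - 0.2*-29.7474 = 5.6302


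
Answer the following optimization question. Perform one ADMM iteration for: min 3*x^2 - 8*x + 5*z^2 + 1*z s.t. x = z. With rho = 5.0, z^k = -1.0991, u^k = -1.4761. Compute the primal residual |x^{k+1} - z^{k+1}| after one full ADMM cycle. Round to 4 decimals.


ADMM iteration with rho = 5.0, z^k = -1.0991, u^k = -1.4761
Step 1: x-update.
Minimize 3*x^2 - 8*x + (5.0/2)*(x + 1.0991 - 1.4761)^2
FOC: (2*3 + 5.0)*x = 8 + 5.0*(-1.0991 + 1.4761)
x^{k+1} = 0.8986
Step 2: z-update.
Minimize 5*z^2 + 1*z + (5.0/2)*(0.8986 - z - 1.4761)^2
FOC: (2*5 + 5.0)*z = -1 + 5.0*(0.8986 - 1.4761)
z^{k+1} = -0.2592
Step 3: u-update.
u^{k+1} = -1.4761 + 0.8986 + 0.2592 = -0.3183
Step 4: Primal residual = |0.8986 + 0.2592| = 1.1578


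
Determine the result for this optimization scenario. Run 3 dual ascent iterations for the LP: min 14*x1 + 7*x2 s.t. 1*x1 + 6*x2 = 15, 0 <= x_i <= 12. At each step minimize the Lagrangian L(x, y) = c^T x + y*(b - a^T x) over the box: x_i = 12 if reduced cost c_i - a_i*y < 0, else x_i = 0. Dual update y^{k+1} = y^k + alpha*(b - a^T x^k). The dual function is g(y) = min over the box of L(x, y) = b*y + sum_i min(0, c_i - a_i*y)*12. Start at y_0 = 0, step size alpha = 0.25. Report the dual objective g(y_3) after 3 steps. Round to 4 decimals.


Dual ascent for LP: min 14*x1 + 7*x2, 1*x1 + 6*x2 = 15, 0 <= x_i <= 12
Step 1: y^k = 0.0, reduced costs: (14.0, 7.0)
  x^k = (0.0, 0.0), subgradient = b - a^T x = 15.0
  y^{k+1} = 0.0 + 0.25*15.0 = 3.75
Step 2: y^k = 3.75, reduced costs: (10.25, -15.5)
  x^k = (0.0, 12.0), subgradient = b - a^T x = -57.0
  y^{k+1} = 3.75 + 0.25*-57.0 = -10.5
Step 3: y^k = -10.5, reduced costs: (24.5, 70.0)
  x^k = (0.0, 0.0), subgradient = b - a^T x = 15.0
  y^{k+1} = -10.5 + 0.25*15.0 = -6.75
Dual objective at y_3 = -6.75: reduced costs (20.75, 47.5), box minimizer x = (0.0, 0.0)
g(y_3) = b*y + (c1 - a1*y)*x1 + (c2 - a2*y)*x2 = 15*(-6.75) + 20.75*0.0 + 47.5*0.0 = -101.25 + 0.0 + 0.0 = -101.25


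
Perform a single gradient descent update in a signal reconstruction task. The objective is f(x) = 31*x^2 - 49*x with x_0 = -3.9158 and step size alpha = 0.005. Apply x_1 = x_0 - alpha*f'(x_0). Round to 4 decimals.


We compute the gradient at x_0 and apply the update.
f'(x) = 62*x - 49
f'(-3.9158) = 62*-3.9158 - 49 = -291.7796
x_1 = -3.9158 - 0.005*-291.7796 = -2.4569


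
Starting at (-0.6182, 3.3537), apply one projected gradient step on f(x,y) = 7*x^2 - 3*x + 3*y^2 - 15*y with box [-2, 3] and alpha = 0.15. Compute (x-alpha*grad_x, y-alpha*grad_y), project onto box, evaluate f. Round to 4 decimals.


Step 1: Compute gradient at (-0.6182, 3.3537).
grad_x = 2*7*-0.6182 - 3 = -11.6548
grad_y = 2*3*3.3537 - 15 = 5.1222
Step 2: Gradient step.
x_raw = -0.6182 - 0.15*-11.6548 = 1.13
y_raw = 3.3537 - 0.15*5.1222 = 2.5854
Step 3: Project onto [-2, 3].
x_proj = clip(1.13) = 1.13
y_proj = clip(2.5854) = 2.5854
Step 4: Evaluate f.
f(1.13, 2.5854) = -13.1796


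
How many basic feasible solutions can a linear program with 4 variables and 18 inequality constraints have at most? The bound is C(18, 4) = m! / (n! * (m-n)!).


Each vertex corresponds to some choice of n active constraints out of m, so the number of vertices is at most C(m, n) = m! / (n!(m-n)!).
m = 18, n = 4
Numerator: 18 * 17 * 16 * 15
Denominator: 4! = 24
C(18, 4) = 3060


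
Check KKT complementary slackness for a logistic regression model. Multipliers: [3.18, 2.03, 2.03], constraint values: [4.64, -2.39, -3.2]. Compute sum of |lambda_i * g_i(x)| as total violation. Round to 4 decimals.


KKT complementary slackness check:
lambda_1 * g_1 = 3.18 * 4.64 = 14.7552
lambda_2 * g_2 = 2.03 * -2.39 = -4.8517
lambda_3 * g_3 = 2.03 * -3.2 = -6.496
Total violation = 14.7552 + 4.8517 + 6.496 = 26.1029


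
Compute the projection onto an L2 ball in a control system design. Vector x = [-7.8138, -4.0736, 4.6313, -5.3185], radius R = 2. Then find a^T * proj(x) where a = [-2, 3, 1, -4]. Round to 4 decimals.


Step 1: Compute ||x|| (intermediates to 6 decimals).
||x|| = sqrt((-7.8138)^2 + (-4.0736)^2 + 4.6313^2 + (-5.3185)^2) = 11.286499
Step 2: Project.
Since ||x|| > R, scale = R/||x|| = 2/11.286499 = 0.177203, proj(x) = scale * x
proj(x) = [-1.384629, -0.721854, 0.82068, -0.942454]
Step 3: Dot product.
a^T * proj(x) = -2*(-1.384629) + 3*(-0.721854) + 1*0.82068 - 4*(-0.942454) = 5.1942


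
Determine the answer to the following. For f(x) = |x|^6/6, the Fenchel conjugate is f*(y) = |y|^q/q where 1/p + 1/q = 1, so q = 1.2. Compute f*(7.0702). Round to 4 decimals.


The conjugate exponent q satisfies 1/p + 1/q = 1.
p = 6, so q = 6/(6 - 1) = 1.2
|y|^q = 7.0702^1.2 = 10.4549
f*(7.0702) = 10.4549 / 1.2 = 8.7124


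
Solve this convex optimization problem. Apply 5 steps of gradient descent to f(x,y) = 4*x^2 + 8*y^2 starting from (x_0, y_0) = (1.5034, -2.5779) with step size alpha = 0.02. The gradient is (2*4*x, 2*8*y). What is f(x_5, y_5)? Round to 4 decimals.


Gradient descent on f(x,y) = 4*x^2 + 8*y^2.
Starting point: (1.5034, -2.5779), alpha = 0.02
Step 1: grad_x = 2*4*1.5034 = 12.0272, grad_y = 2*8*-2.5779 = -41.2464
  x_1 = 1.5034 - 0.02*12.0272 = 1.2629
  y_1 = -2.5779 - 0.02*-41.2464 = -1.753
Step 2: grad_x = 2*4*1.2629 = 10.1028, grad_y = 2*8*-1.753 = -28.0476
  x_2 = 1.2629 - 0.02*10.1028 = 1.0608
  y_2 = -1.753 - 0.02*-28.0476 = -1.192
Step 3: grad_x = 2*4*1.0608 = 8.4864, grad_y = 2*8*-1.192 = -19.0723
  x_3 = 1.0608 - 0.02*8.4864 = 0.8911
  y_3 = -1.192 - 0.02*-19.0723 = -0.8106
Step 4: grad_x = 2*4*0.8911 = 7.1286, grad_y = 2*8*-0.8106 = -12.9692
  x_4 = 0.8911 - 0.02*7.1286 = 0.7485
  y_4 = -0.8106 - 0.02*-12.9692 = -0.5512
Step 5: grad_x = 2*4*0.7485 = 5.988, grad_y = 2*8*-0.5512 = -8.819
  x_5 = 0.7485 - 0.02*5.988 = 0.6287
  y_5 = -0.5512 - 0.02*-8.819 = -0.3748
f(0.6287, -0.3748) = 4*0.6287^2 + 8*(-0.3748)^2 = 2.7051


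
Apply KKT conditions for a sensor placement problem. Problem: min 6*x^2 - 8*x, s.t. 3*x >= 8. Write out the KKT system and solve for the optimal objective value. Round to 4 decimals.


Step 1: Try lambda = 0 (constraint inactive).
x_unc = 8/(2*6) = 0.6667
Check: 3*0.6667 = 2.0001 < 8 -- violated!
Step 2: Constraint must be active: 3*x = 8
x* = 8/3 = 2.6667 (rounded; the exact value 8/3 is used below)
lambda = (2*6*(8/3) - 8)/3 = 8.0
Step 3: Compute optimal value.
f(x*) = 6*(8/3)^2 - 8*(8/3) = 21.3333


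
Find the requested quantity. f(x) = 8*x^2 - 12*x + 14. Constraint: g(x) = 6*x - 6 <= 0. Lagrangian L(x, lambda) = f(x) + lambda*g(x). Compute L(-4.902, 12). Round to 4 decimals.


Step 1: Evaluate f(x).
f(-4.902) = 8*(-4.902)^2 - 12*(-4.902) + 14 = 265.0608
Step 2: Evaluate g(x).
g(-4.902) = 6*-4.902 - 6 = -35.412
Step 3: Compute Lagrangian.
L = 265.0608 + 12*-35.412 = -159.8832


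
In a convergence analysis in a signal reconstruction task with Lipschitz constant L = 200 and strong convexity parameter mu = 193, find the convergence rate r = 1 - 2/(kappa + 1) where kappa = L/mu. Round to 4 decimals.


Step 1: Compute the condition number.
kappa = L/mu = 200/193 = 1.0363
Step 2: Compute the convergence rate.
r = 1 - 2/(kappa + 1) = 1 - 2*mu/(L + mu) = (L - mu)/(L + mu) = 7/393 = 0.0178


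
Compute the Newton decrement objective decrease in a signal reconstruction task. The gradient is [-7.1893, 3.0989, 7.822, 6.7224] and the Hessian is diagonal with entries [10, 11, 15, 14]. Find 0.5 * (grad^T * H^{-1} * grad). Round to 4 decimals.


Step 1: H is diagonal, so H^(-1) * g = [-0.7189, 0.2817, 0.5215, 0.4802].
Step 2: g^T H^(-1) g = sum_i g_i^2 / H_ii
  = (-7.1893)^2/10 + (3.0989)^2/11 + (7.822)^2/15 + (6.7224)^2/14
  = 5.1686 + 0.873 + 4.0789 + 3.2279 = 13.3484
Step 3: Objective decrease = 0.5 * g^T H^(-1) g = 6.6742


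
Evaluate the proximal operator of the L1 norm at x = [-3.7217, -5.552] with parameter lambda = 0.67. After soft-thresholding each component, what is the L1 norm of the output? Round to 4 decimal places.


Soft-thresholding with lambda = 0.67:
prox(-3.7217) = sign(-3.7217)*max(|-3.7217| - 0.67, 0) = -3.0517
prox(-5.552) = sign(-5.552)*max(|-5.552| - 0.67, 0) = -4.882
prox(x) = [-3.0517, -4.882]
||prox(x)||_1 = 3.0517 + 4.882 = 7.9337


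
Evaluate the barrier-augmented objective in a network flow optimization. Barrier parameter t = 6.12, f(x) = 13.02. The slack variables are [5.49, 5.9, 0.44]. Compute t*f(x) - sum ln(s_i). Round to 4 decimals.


Step 1: Compute log-barrier.
ln values: [1.7029, 1.775, -0.821]
phi = -(1.7029 + 1.775 - 0.821) = -2.6569
Step 2: Compute augmented objective.
t*f(x) = 6.12*13.02 = 79.6824
Total = 79.6824 - 2.6569 = 77.0255


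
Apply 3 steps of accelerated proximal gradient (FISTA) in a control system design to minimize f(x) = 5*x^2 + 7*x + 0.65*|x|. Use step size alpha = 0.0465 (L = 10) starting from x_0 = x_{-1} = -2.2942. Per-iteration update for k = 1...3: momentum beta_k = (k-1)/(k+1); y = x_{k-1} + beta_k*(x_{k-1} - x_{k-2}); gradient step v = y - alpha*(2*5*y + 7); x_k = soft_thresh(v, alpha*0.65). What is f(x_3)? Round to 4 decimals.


FISTA on f(x) = 5*x^2 + 7*x + 0.65*|x|
L = 10, alpha = 0.0465
Iteration 1: beta = 0.0, y = -2.2942 + 0.0*(-2.2942 + 2.2942) = -2.2942
  grad(y) = -15.942, v = y - alpha*grad = -1.5529
  prox(v) = soft_thresh(-1.5529, 0.0302) = -1.5227
Iteration 2: beta = 0.3333, y = -1.5227 + 0.3333*(-1.5227 + 2.2942) = -1.2655
  grad(y) = -5.655, v = y - alpha*grad = -1.0025
  prox(v) = soft_thresh(-1.0025, 0.0302) = -0.9723
Iteration 3: beta = 0.5, y = -0.9723 + 0.5*(-0.9723 + 1.5227) = -0.6971
  grad(y) = 0.0286, v = y - alpha*grad = -0.6985
  prox(v) = soft_thresh(-0.6985, 0.0302) = -0.6682
f(x_3) = 5*(-0.6682)^2 + 7*(-0.6682) + 0.65*|-0.6682| = -2.0106


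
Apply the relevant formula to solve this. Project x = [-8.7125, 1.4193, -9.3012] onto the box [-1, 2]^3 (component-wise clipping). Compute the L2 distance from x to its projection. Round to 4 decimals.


Project each component onto [-1, 2].
clip(-8.7125) = -1.0, clip(1.4193) = 1.4193, clip(-9.3012) = -1.0
Projection = [-1.0, 1.4193, -1.0]
Squared diffs: [59.4827, 0.0, 68.9099]
Distance = sqrt(128.3926) = 11.331


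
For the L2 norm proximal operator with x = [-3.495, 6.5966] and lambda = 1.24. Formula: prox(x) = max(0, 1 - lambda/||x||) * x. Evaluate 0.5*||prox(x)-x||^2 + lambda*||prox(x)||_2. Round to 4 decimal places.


Step 1: Compute ||x||.
||x|| = 7.4653
Step 2: Compute scaling factor.
scale = max(0, 1 - 1.24/7.4653) = 0.8339
Step 3: prox(x) = [-2.9145, 5.5009]
||prox(x)|| = 6.2253
Step 4: Proximal objective.
0.5*||prox-x||^2 = 0.7688
lambda*||prox|| = 7.7194
Total = 8.4881


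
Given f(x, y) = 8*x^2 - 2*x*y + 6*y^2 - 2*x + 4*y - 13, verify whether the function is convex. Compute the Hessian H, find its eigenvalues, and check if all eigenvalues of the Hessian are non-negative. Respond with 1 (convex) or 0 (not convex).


The Hessian of f(x,y) = 8*x^2 - 2*x*y + 6*y^2 - 2*x + 4*y - 13 is:
H = [[16, -2], [-2, 12]]
Trace = 16 + 12 = 28
Determinant = 16*12 - (-2)^2 = 188
Discriminant = (28)^2 - 4*188 = 32.0
Eigenvalues: lambda_1 = 11.1716, lambda_2 = 16.8284
The function is convex.

1


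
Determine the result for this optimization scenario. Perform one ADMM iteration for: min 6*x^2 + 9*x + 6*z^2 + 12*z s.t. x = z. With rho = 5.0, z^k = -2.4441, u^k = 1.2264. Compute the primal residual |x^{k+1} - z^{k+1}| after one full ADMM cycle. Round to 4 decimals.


ADMM iteration with rho = 5.0, z^k = -2.4441, u^k = 1.2264
Step 1: x-update.
Minimize 6*x^2 + 9*x + (5.0/2)*(x + 2.4441 + 1.2264)^2
FOC: (2*6 + 5.0)*x = -9 + 5.0*(-2.4441 - 1.2264)
x^{k+1} = -1.609
Step 2: z-update.
Minimize 6*z^2 + 12*z + (5.0/2)*(-1.609 - z + 1.2264)^2
FOC: (2*6 + 5.0)*z = -12 + 5.0*(-1.609 + 1.2264)
z^{k+1} = -0.8184
Step 3: u-update.
u^{k+1} = 1.2264 - 1.609 + 0.8184 = 0.4358
Step 4: Primal residual = |-1.609 + 0.8184| = 0.7906


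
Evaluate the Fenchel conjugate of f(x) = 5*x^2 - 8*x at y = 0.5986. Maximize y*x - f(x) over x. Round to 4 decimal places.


f*(y) = sup_x {y*x - a*x^2 - b*x} = sup_x {(y-b)*x - a*x^2}
FOC: (y - b) - 2a*x = 0 => x* = (y - b)/(2a)
x* = (0.5986 + 8)/(2*5) = 0.8599
f*(0.5986) = (y-b)^2/(4a) = (0.5986 + 8)^2/(4*5)
= 73.9359/20 = 3.6968


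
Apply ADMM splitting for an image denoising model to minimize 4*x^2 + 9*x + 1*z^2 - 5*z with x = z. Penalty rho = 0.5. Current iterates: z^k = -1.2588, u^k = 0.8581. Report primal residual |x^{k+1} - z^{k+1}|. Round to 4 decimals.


ADMM iteration with rho = 0.5, z^k = -1.2588, u^k = 0.8581
Step 1: x-update.
Minimize 4*x^2 + 9*x + (0.5/2)*(x + 1.2588 + 0.8581)^2
FOC: (2*4 + 0.5)*x = -9 + 0.5*(-1.2588 - 0.8581)
x^{k+1} = -1.1833
Step 2: z-update.
Minimize 1*z^2 - 5*z + (0.5/2)*(-1.1833 - z + 0.8581)^2
FOC: (2*1 + 0.5)*z = 5 + 0.5*(-1.1833 + 0.8581)
z^{k+1} = 1.935
Step 3: u-update.
u^{k+1} = 0.8581 - 1.1833 - 1.935 = -2.2602
Step 4: Primal residual = |-1.1833 - 1.935| = 3.1183


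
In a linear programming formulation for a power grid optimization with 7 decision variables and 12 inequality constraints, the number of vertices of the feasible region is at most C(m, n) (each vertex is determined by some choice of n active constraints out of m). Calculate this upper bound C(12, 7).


Each vertex corresponds to some choice of n active constraints out of m, so the number of vertices is at most C(m, n) = m! / (n!(m-n)!).
m = 12, n = 7
Numerator: 12 * 11 * 10 * 9 * 8 * 7 * 6
Denominator: 7! = 5040
C(12, 7) = 792


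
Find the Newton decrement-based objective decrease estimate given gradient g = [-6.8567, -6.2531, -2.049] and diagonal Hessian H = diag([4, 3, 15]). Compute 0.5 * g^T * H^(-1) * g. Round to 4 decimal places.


Step 1: H is diagonal, so H^(-1) * g = [-1.7142, -2.0844, -0.1366].
Step 2: g^T H^(-1) g = sum_i g_i^2 / H_ii
  = (-6.8567)^2/4 + (-6.2531)^2/3 + (-2.049)^2/15
  = 11.7536 + 13.0338 + 0.2799 = 25.0672
Step 3: Objective decrease = 0.5 * g^T H^(-1) g = 12.5336
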